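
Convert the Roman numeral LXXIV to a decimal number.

LXXIV: L=50, X=10, X=10, IV=4
50 + 10 + 10 + 4 = 74

74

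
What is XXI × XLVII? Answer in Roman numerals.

XXI = 21
XLVII = 47
21 × 47 = 987

CMLXXXVII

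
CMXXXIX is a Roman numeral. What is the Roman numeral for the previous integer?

CMXXXIX = 939, so the previous integer is 939 - 1 = 938

CMXXXVIII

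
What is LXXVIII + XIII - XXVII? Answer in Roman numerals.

LXXVIII = 78, XIII = 13, XXVII = 27
78 + 13 = 91
91 - 27 = 64

LXIV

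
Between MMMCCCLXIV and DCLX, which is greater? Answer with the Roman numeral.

MMMCCCLXIV = 3364
DCLX = 660
3364 is larger

MMMCCCLXIV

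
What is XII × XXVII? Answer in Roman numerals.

XII = 12
XXVII = 27
12 × 27 = 324

CCCXXIV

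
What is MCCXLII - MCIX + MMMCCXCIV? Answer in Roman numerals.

MCCXLII = 1242, MCIX = 1109, MMMCCXCIV = 3294
1242 - 1109 = 133
133 + 3294 = 3427

MMMCDXXVII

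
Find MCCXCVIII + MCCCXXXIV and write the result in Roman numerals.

MCCXCVIII = 1298
MCCCXXXIV = 1334
1298 + 1334 = 2632

MMDCXXXII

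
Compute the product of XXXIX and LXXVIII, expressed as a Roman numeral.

XXXIX = 39
LXXVIII = 78
39 × 78 = 3042

MMMXLII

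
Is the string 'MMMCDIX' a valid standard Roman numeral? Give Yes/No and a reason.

'MMMCDIX': Check the rules: uses only the symbols I, V, X, L, C, D, M; no symbol is repeated more than three times in a row; V, L and D each appear at most once; the only places a smaller symbol precedes a larger one are the allowed subtractive pairs CD, IX, the symbol right after such a pair (if any) is smaller than the pair's first symbol, and otherwise the values never increase from left to right. Value: M (1000) + M (1000) + M (1000) + CD (400) + IX (9) = 3409. So it is a valid standard Roman numeral.

Yes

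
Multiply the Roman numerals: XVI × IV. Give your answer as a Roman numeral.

XVI = 16
IV = 4
16 × 4 = 64

LXIV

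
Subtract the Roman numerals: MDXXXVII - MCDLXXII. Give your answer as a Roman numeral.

MDXXXVII = 1537
MCDLXXII = 1472
1537 - 1472 = 65

LXV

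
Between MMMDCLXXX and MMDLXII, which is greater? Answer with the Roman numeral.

MMMDCLXXX = 3680
MMDLXII = 2562
3680 is larger

MMMDCLXXX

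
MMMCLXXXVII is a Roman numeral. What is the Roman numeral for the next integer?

MMMCLXXXVII = 3187; next is 3188

MMMCLXXXVIII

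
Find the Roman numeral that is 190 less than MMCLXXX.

MMCLXXX = 2180
2180 - 190 = 1990

MCMXC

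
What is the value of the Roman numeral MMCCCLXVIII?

MMCCCLXVIII: M=1000, M=1000, C=100, C=100, C=100, L=50, X=10, V=5, I=1, I=1, I=1
1000 + 1000 + 100 + 100 + 100 + 50 + 10 + 5 + 1 + 1 + 1 = 2368

2368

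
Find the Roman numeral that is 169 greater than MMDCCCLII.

MMDCCCLII = 2852
2852 + 169 = 3021

MMMXXI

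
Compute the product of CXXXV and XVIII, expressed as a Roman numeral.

CXXXV = 135
XVIII = 18
135 × 18 = 2430

MMCDXXX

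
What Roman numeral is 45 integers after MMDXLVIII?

MMDXLVIII = 2548
2548 + 45 = 2593

MMDXCIII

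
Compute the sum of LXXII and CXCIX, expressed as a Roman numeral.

LXXII = 72
CXCIX = 199
72 + 199 = 271

CCLXXI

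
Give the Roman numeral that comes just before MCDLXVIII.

MCDLXVIII = 1468; previous is 1467

MCDLXVII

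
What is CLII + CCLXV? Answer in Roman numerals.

CLII = 152
CCLXV = 265
152 + 265 = 417

CDXVII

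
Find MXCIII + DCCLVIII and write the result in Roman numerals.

MXCIII = 1093
DCCLVIII = 758
1093 + 758 = 1851

MDCCCLI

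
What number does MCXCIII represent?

MCXCIII: M=1000, C=100, XC=90, I=1, I=1, I=1
1000 + 100 + 90 + 1 + 1 + 1 = 1193

1193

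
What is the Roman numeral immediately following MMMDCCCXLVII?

MMMDCCCXLVII = 3847; next is 3848

MMMDCCCXLVIII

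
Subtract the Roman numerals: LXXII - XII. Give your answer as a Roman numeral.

LXXII = 72
XII = 12
72 - 12 = 60

LX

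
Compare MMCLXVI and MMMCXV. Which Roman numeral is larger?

MMCLXVI = 2166
MMMCXV = 3115
3115 is larger

MMMCXV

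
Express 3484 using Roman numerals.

Convert 3484 to Roman numerals:
  3484 contains 3×1000 (MMM)
  484 contains 1×400 (CD)
  84 contains 1×50 (L)
  34 contains 3×10 (XXX)
  4 contains 1×4 (IV)

MMMCDLXXXIV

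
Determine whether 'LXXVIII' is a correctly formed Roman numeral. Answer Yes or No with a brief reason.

'LXXVIII': Check the rules: uses only the symbols I, V, X, L, C, D, M; no symbol is repeated more than three times in a row; V, L and D each appear at most once; no smaller symbol precedes a larger one (values never increase from left to right). Value: L (50) + X (10) + X (10) + V (5) + I (1) + I (1) + I (1) = 78. So it is a valid standard Roman numeral.

Yes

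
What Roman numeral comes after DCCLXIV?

DCCLXIV = 764, so the next integer is 764 + 1 = 765

DCCLXV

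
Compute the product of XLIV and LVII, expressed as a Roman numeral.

XLIV = 44
LVII = 57
44 × 57 = 2508

MMDVIII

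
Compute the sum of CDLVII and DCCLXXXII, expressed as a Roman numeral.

CDLVII = 457
DCCLXXXII = 782
457 + 782 = 1239

MCCXXXIX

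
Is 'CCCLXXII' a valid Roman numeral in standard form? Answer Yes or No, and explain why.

'CCCLXXII': Check the rules: uses only the symbols I, V, X, L, C, D, M; no symbol is repeated more than three times in a row; V, L and D each appear at most once; no smaller symbol precedes a larger one (values never increase from left to right). Value: C (100) + C (100) + C (100) + L (50) + X (10) + X (10) + I (1) + I (1) = 372. So it is a valid standard Roman numeral.

Yes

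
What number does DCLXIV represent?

DCLXIV: D=500, C=100, L=50, X=10, IV=4
500 + 100 + 50 + 10 + 4 = 664

664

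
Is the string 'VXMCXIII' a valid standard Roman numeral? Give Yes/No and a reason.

'VXMCXIII': Invalid subtractive combination: VX

No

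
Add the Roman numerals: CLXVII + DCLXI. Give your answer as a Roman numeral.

CLXVII = 167
DCLXI = 661
167 + 661 = 828

DCCCXXVIII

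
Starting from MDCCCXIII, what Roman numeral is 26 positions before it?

MDCCCXIII = 1813
1813 - 26 = 1787

MDCCLXXXVII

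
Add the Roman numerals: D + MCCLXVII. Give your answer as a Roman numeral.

D = 500
MCCLXVII = 1267
500 + 1267 = 1767

MDCCLXVII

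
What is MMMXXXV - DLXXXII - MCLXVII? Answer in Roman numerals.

MMMXXXV = 3035, DLXXXII = 582, MCLXVII = 1167
3035 - 582 = 2453
2453 - 1167 = 1286

MCCLXXXVI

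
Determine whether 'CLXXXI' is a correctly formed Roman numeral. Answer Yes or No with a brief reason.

'CLXXXI': Check the rules: uses only the symbols I, V, X, L, C, D, M; no symbol is repeated more than three times in a row; V, L and D each appear at most once; no smaller symbol precedes a larger one (values never increase from left to right). Value: C (100) + L (50) + X (10) + X (10) + X (10) + I (1) = 181. So it is a valid standard Roman numeral.

Yes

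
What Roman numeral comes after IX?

IX = 9; next is 10

X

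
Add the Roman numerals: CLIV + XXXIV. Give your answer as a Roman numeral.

CLIV = 154
XXXIV = 34
154 + 34 = 188

CLXXXVIII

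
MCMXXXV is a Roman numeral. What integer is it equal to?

MCMXXXV: M=1000, CM=900, X=10, X=10, X=10, V=5
1000 + 900 + 10 + 10 + 10 + 5 = 1935

1935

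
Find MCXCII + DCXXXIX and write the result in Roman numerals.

MCXCII = 1192
DCXXXIX = 639
1192 + 639 = 1831

MDCCCXXXI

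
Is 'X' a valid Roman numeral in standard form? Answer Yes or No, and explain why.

'X': Check the rules: uses only the symbols I, V, X, L, C, D, M; no symbol is repeated more than three times in a row; V, L and D each appear at most once; no smaller symbol precedes a larger one (values never increase from left to right). Value: X = 10. So it is a valid standard Roman numeral.

Yes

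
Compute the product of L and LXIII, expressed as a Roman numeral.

L = 50
LXIII = 63
50 × 63 = 3150

MMMCL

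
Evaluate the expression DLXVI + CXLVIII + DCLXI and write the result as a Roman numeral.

DLXVI = 566, CXLVIII = 148, DCLXI = 661
566 + 148 = 714
714 + 661 = 1375

MCCCLXXV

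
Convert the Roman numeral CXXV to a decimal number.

CXXV: C=100, X=10, X=10, V=5
100 + 10 + 10 + 5 = 125

125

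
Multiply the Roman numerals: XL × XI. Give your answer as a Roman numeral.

XL = 40
XI = 11
40 × 11 = 440

CDXL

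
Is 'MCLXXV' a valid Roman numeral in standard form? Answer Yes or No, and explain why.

'MCLXXV': Check the rules: uses only the symbols I, V, X, L, C, D, M; no symbol is repeated more than three times in a row; V, L and D each appear at most once; no smaller symbol precedes a larger one (values never increase from left to right). Value: M (1000) + C (100) + L (50) + X (10) + X (10) + V (5) = 1175. So it is a valid standard Roman numeral.

Yes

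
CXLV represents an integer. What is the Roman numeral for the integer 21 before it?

CXLV = 145
145 - 21 = 124

CXXIV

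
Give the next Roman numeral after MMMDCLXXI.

MMMDCLXXI = 3671, so the next integer is 3671 + 1 = 3672

MMMDCLXXII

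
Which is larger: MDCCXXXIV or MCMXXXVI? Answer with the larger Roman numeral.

MDCCXXXIV = 1734
MCMXXXVI = 1936
1936 is larger

MCMXXXVI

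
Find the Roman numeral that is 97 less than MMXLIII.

MMXLIII = 2043
2043 - 97 = 1946

MCMXLVI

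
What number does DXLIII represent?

DXLIII: D=500, XL=40, I=1, I=1, I=1
500 + 40 + 1 + 1 + 1 = 543

543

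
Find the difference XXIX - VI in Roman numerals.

XXIX = 29
VI = 6
29 - 6 = 23

XXIII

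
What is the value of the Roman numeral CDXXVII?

CDXXVII: CD=400, X=10, X=10, V=5, I=1, I=1
400 + 10 + 10 + 5 + 1 + 1 = 427

427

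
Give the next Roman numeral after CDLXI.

CDLXI = 461; next is 462

CDLXII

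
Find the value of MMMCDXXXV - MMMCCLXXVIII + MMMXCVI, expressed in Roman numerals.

MMMCDXXXV = 3435, MMMCCLXXVIII = 3278, MMMXCVI = 3096
3435 - 3278 = 157
157 + 3096 = 3253

MMMCCLIII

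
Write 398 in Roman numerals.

Convert 398 to Roman numerals:
  398 contains 3×100 (CCC)
  98 contains 1×90 (XC)
  8 contains 1×5 (V)
  3 contains 3×1 (III)

CCCXCVIII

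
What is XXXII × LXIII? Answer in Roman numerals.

XXXII = 32
LXIII = 63
32 × 63 = 2016

MMXVI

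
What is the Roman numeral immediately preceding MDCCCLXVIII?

MDCCCLXVIII = 1868; previous is 1867

MDCCCLXVII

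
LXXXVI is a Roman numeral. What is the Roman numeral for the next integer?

LXXXVI = 86, so the next integer is 86 + 1 = 87

LXXXVII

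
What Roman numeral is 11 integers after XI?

XI = 11
11 + 11 = 22

XXII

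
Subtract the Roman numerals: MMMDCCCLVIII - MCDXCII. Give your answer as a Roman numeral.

MMMDCCCLVIII = 3858
MCDXCII = 1492
3858 - 1492 = 2366

MMCCCLXVI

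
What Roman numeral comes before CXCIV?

CXCIV = 194; previous is 193

CXCIII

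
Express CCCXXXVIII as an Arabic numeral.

CCCXXXVIII: C=100, C=100, C=100, X=10, X=10, X=10, V=5, I=1, I=1, I=1
100 + 100 + 100 + 10 + 10 + 10 + 5 + 1 + 1 + 1 = 338

338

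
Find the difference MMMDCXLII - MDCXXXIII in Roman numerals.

MMMDCXLII = 3642
MDCXXXIII = 1633
3642 - 1633 = 2009

MMIX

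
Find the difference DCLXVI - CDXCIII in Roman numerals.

DCLXVI = 666
CDXCIII = 493
666 - 493 = 173

CLXXIII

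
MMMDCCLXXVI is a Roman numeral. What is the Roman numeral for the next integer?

MMMDCCLXXVI = 3776; next is 3777

MMMDCCLXXVII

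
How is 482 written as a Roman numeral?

Convert 482 to Roman numerals:
  482 contains 1×400 (CD)
  82 contains 1×50 (L)
  32 contains 3×10 (XXX)
  2 contains 2×1 (II)

CDLXXXII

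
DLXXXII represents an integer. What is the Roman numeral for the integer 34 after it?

DLXXXII = 582
582 + 34 = 616

DCXVI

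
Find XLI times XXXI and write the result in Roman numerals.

XLI = 41
XXXI = 31
41 × 31 = 1271

MCCLXXI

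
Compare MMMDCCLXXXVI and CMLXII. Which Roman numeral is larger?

MMMDCCLXXXVI = 3786
CMLXII = 962
3786 is larger

MMMDCCLXXXVI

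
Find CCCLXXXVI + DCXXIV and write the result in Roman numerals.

CCCLXXXVI = 386
DCXXIV = 624
386 + 624 = 1010

MX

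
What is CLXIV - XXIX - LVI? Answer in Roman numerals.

CLXIV = 164, XXIX = 29, LVI = 56
164 - 29 = 135
135 - 56 = 79

LXXIX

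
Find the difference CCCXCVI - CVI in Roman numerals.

CCCXCVI = 396
CVI = 106
396 - 106 = 290

CCXC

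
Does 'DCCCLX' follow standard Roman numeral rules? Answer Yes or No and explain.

'DCCCLX': Check the rules: uses only the symbols I, V, X, L, C, D, M; no symbol is repeated more than three times in a row; V, L and D each appear at most once; no smaller symbol precedes a larger one (values never increase from left to right). Value: D (500) + C (100) + C (100) + C (100) + L (50) + X (10) = 860. So it is a valid standard Roman numeral.

Yes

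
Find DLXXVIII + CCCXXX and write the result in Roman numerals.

DLXXVIII = 578
CCCXXX = 330
578 + 330 = 908

CMVIII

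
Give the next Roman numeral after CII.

CII = 102; next is 103

CIII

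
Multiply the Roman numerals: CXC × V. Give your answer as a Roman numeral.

CXC = 190
V = 5
190 × 5 = 950

CML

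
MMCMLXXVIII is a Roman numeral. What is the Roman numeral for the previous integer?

MMCMLXXVIII = 2978, so the previous integer is 2978 - 1 = 2977

MMCMLXXVII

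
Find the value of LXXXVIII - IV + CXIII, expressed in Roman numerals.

LXXXVIII = 88, IV = 4, CXIII = 113
88 - 4 = 84
84 + 113 = 197

CXCVII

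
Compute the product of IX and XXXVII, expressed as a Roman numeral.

IX = 9
XXXVII = 37
9 × 37 = 333

CCCXXXIII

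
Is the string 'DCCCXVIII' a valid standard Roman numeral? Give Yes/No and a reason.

'DCCCXVIII': Check the rules: uses only the symbols I, V, X, L, C, D, M; no symbol is repeated more than three times in a row; V, L and D each appear at most once; no smaller symbol precedes a larger one (values never increase from left to right). Value: D (500) + C (100) + C (100) + C (100) + X (10) + V (5) + I (1) + I (1) + I (1) = 818. So it is a valid standard Roman numeral.

Yes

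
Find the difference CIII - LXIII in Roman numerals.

CIII = 103
LXIII = 63
103 - 63 = 40

XL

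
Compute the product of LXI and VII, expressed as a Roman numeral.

LXI = 61
VII = 7
61 × 7 = 427

CDXXVII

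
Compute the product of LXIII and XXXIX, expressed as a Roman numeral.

LXIII = 63
XXXIX = 39
63 × 39 = 2457

MMCDLVII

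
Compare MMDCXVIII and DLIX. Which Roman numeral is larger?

MMDCXVIII = 2618
DLIX = 559
2618 is larger

MMDCXVIII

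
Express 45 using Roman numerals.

Convert 45 to Roman numerals:
  45 contains 1×40 (XL)
  5 contains 1×5 (V)

XLV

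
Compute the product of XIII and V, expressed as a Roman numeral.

XIII = 13
V = 5
13 × 5 = 65

LXV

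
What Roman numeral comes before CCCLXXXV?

CCCLXXXV = 385; previous is 384

CCCLXXXIV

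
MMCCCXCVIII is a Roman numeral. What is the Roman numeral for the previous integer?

MMCCCXCVIII = 2398, so the previous integer is 2398 - 1 = 2397

MMCCCXCVII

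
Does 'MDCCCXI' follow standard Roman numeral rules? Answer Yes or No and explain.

'MDCCCXI': Check the rules: uses only the symbols I, V, X, L, C, D, M; no symbol is repeated more than three times in a row; V, L and D each appear at most once; no smaller symbol precedes a larger one (values never increase from left to right). Value: M (1000) + D (500) + C (100) + C (100) + C (100) + X (10) + I (1) = 1811. So it is a valid standard Roman numeral.

Yes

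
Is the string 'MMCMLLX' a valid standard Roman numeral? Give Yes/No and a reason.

'MMCMLLX': L should not appear more than once

No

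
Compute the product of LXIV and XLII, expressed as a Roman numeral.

LXIV = 64
XLII = 42
64 × 42 = 2688

MMDCLXXXVIII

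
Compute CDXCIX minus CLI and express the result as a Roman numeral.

CDXCIX = 499
CLI = 151
499 - 151 = 348

CCCXLVIII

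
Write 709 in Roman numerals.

Convert 709 to Roman numerals:
  709 contains 1×500 (D)
  209 contains 2×100 (CC)
  9 contains 1×9 (IX)

DCCIX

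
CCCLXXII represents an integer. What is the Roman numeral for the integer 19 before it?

CCCLXXII = 372
372 - 19 = 353

CCCLIII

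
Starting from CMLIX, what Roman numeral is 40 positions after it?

CMLIX = 959
959 + 40 = 999

CMXCIX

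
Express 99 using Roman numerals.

Convert 99 to Roman numerals:
  99 contains 1×90 (XC)
  9 contains 1×9 (IX)

XCIX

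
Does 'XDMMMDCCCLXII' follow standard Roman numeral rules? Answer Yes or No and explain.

'XDMMMDCCCLXII': D should not appear more than once

No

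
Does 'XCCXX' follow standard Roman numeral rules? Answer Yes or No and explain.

'XCCXX': X (position 1) comes before the larger symbol C (position 3) without being directly in front of it as a subtractive pair; apart from IV, IX, XL, XC, CD and CM, symbols must go from largest to smallest

No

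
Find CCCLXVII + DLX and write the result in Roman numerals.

CCCLXVII = 367
DLX = 560
367 + 560 = 927

CMXXVII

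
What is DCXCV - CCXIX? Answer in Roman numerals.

DCXCV = 695
CCXIX = 219
695 - 219 = 476

CDLXXVI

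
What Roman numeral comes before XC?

XC = 90; previous is 89

LXXXIX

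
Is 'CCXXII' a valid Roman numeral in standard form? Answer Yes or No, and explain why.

'CCXXII': Check the rules: uses only the symbols I, V, X, L, C, D, M; no symbol is repeated more than three times in a row; V, L and D each appear at most once; no smaller symbol precedes a larger one (values never increase from left to right). Value: C (100) + C (100) + X (10) + X (10) + I (1) + I (1) = 222. So it is a valid standard Roman numeral.

Yes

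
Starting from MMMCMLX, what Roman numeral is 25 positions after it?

MMMCMLX = 3960
3960 + 25 = 3985

MMMCMLXXXV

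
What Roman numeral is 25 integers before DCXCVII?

DCXCVII = 697
697 - 25 = 672

DCLXXII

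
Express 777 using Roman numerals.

Convert 777 to Roman numerals:
  777 contains 1×500 (D)
  277 contains 2×100 (CC)
  77 contains 1×50 (L)
  27 contains 2×10 (XX)
  7 contains 1×5 (V)
  2 contains 2×1 (II)

DCCLXXVII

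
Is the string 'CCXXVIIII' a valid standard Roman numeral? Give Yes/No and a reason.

'CCXXVIIII': More than 3 consecutive I's

No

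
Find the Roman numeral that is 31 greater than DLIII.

DLIII = 553
553 + 31 = 584

DLXXXIV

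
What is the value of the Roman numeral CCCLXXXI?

CCCLXXXI: C=100, C=100, C=100, L=50, X=10, X=10, X=10, I=1
100 + 100 + 100 + 50 + 10 + 10 + 10 + 1 = 381

381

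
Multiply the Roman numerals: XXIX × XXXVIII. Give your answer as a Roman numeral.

XXIX = 29
XXXVIII = 38
29 × 38 = 1102

MCII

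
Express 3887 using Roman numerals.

Convert 3887 to Roman numerals:
  3887 contains 3×1000 (MMM)
  887 contains 1×500 (D)
  387 contains 3×100 (CCC)
  87 contains 1×50 (L)
  37 contains 3×10 (XXX)
  7 contains 1×5 (V)
  2 contains 2×1 (II)

MMMDCCCLXXXVII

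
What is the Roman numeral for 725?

Convert 725 to Roman numerals:
  725 contains 1×500 (D)
  225 contains 2×100 (CC)
  25 contains 2×10 (XX)
  5 contains 1×5 (V)

DCCXXV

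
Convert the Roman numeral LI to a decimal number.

LI: L=50, I=1
50 + 1 = 51

51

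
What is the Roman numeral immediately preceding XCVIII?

XCVIII = 98, so the previous integer is 98 - 1 = 97

XCVII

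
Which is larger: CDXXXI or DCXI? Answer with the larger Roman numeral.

CDXXXI = 431
DCXI = 611
611 is larger

DCXI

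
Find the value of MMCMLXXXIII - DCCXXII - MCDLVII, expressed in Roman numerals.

MMCMLXXXIII = 2983, DCCXXII = 722, MCDLVII = 1457
2983 - 722 = 2261
2261 - 1457 = 804

DCCCIV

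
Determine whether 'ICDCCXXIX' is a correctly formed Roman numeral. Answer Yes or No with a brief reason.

'ICDCCXXIX': Invalid subtractive combination: IC

No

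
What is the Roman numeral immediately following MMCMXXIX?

MMCMXXIX = 2929; next is 2930

MMCMXXX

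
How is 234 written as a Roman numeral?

Convert 234 to Roman numerals:
  234 contains 2×100 (CC)
  34 contains 3×10 (XXX)
  4 contains 1×4 (IV)

CCXXXIV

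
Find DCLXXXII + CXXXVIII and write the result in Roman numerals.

DCLXXXII = 682
CXXXVIII = 138
682 + 138 = 820

DCCCXX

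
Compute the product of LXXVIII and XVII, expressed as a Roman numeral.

LXXVIII = 78
XVII = 17
78 × 17 = 1326

MCCCXXVI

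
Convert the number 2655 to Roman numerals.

Convert 2655 to Roman numerals:
  2655 contains 2×1000 (MM)
  655 contains 1×500 (D)
  155 contains 1×100 (C)
  55 contains 1×50 (L)
  5 contains 1×5 (V)

MMDCLV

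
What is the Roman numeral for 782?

Convert 782 to Roman numerals:
  782 contains 1×500 (D)
  282 contains 2×100 (CC)
  82 contains 1×50 (L)
  32 contains 3×10 (XXX)
  2 contains 2×1 (II)

DCCLXXXII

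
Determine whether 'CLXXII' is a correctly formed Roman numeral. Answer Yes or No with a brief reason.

'CLXXII': Check the rules: uses only the symbols I, V, X, L, C, D, M; no symbol is repeated more than three times in a row; V, L and D each appear at most once; no smaller symbol precedes a larger one (values never increase from left to right). Value: C (100) + L (50) + X (10) + X (10) + I (1) + I (1) = 172. So it is a valid standard Roman numeral.

Yes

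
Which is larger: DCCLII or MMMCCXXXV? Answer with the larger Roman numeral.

DCCLII = 752
MMMCCXXXV = 3235
3235 is larger

MMMCCXXXV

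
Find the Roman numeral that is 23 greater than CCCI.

CCCI = 301
301 + 23 = 324

CCCXXIV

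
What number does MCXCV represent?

MCXCV: M=1000, C=100, XC=90, V=5
1000 + 100 + 90 + 5 = 1195

1195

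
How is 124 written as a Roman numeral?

Convert 124 to Roman numerals:
  124 contains 1×100 (C)
  24 contains 2×10 (XX)
  4 contains 1×4 (IV)

CXXIV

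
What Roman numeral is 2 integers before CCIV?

CCIV = 204
204 - 2 = 202

CCII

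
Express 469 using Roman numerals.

Convert 469 to Roman numerals:
  469 contains 1×400 (CD)
  69 contains 1×50 (L)
  19 contains 1×10 (X)
  9 contains 1×9 (IX)

CDLXIX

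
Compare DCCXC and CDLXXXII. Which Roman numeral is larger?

DCCXC = 790
CDLXXXII = 482
790 is larger

DCCXC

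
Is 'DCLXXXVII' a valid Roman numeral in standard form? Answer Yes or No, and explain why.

'DCLXXXVII': Check the rules: uses only the symbols I, V, X, L, C, D, M; no symbol is repeated more than three times in a row; V, L and D each appear at most once; no smaller symbol precedes a larger one (values never increase from left to right). Value: D (500) + C (100) + L (50) + X (10) + X (10) + X (10) + V (5) + I (1) + I (1) = 687. So it is a valid standard Roman numeral.

Yes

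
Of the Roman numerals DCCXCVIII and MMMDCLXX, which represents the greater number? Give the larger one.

DCCXCVIII = 798
MMMDCLXX = 3670
3670 is larger

MMMDCLXX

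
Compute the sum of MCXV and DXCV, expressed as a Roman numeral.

MCXV = 1115
DXCV = 595
1115 + 595 = 1710

MDCCX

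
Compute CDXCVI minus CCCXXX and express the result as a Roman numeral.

CDXCVI = 496
CCCXXX = 330
496 - 330 = 166

CLXVI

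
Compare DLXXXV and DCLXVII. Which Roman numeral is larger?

DLXXXV = 585
DCLXVII = 667
667 is larger

DCLXVII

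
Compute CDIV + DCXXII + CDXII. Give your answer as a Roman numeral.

CDIV = 404, DCXXII = 622, CDXII = 412
404 + 622 = 1026
1026 + 412 = 1438

MCDXXXVIII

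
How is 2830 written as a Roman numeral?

Convert 2830 to Roman numerals:
  2830 contains 2×1000 (MM)
  830 contains 1×500 (D)
  330 contains 3×100 (CCC)
  30 contains 3×10 (XXX)

MMDCCCXXX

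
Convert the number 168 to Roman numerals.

Convert 168 to Roman numerals:
  168 contains 1×100 (C)
  68 contains 1×50 (L)
  18 contains 1×10 (X)
  8 contains 1×5 (V)
  3 contains 3×1 (III)

CLXVIII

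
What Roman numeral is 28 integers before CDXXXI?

CDXXXI = 431
431 - 28 = 403

CDIII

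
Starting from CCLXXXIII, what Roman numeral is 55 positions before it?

CCLXXXIII = 283
283 - 55 = 228

CCXXVIII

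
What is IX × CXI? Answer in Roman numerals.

IX = 9
CXI = 111
9 × 111 = 999

CMXCIX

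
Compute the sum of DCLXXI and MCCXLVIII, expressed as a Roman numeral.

DCLXXI = 671
MCCXLVIII = 1248
671 + 1248 = 1919

MCMXIX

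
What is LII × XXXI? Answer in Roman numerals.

LII = 52
XXXI = 31
52 × 31 = 1612

MDCXII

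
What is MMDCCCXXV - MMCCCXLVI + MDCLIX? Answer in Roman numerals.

MMDCCCXXV = 2825, MMCCCXLVI = 2346, MDCLIX = 1659
2825 - 2346 = 479
479 + 1659 = 2138

MMCXXXVIII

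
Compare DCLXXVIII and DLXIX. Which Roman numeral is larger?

DCLXXVIII = 678
DLXIX = 569
678 is larger

DCLXXVIII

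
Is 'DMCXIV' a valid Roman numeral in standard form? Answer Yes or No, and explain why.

'DMCXIV': Invalid subtractive combination: DM

No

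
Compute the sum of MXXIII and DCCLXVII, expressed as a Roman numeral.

MXXIII = 1023
DCCLXVII = 767
1023 + 767 = 1790

MDCCXC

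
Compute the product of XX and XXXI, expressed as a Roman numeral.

XX = 20
XXXI = 31
20 × 31 = 620

DCXX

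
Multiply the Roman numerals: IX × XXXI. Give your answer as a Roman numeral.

IX = 9
XXXI = 31
9 × 31 = 279

CCLXXIX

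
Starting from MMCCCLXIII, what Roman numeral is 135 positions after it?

MMCCCLXIII = 2363
2363 + 135 = 2498

MMCDXCVIII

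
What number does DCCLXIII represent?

DCCLXIII: D=500, C=100, C=100, L=50, X=10, I=1, I=1, I=1
500 + 100 + 100 + 50 + 10 + 1 + 1 + 1 = 763

763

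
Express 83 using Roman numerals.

Convert 83 to Roman numerals:
  83 contains 1×50 (L)
  33 contains 3×10 (XXX)
  3 contains 3×1 (III)

LXXXIII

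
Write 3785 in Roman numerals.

Convert 3785 to Roman numerals:
  3785 contains 3×1000 (MMM)
  785 contains 1×500 (D)
  285 contains 2×100 (CC)
  85 contains 1×50 (L)
  35 contains 3×10 (XXX)
  5 contains 1×5 (V)

MMMDCCLXXXV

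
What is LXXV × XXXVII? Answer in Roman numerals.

LXXV = 75
XXXVII = 37
75 × 37 = 2775

MMDCCLXXV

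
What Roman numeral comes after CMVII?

CMVII = 907, so the next integer is 907 + 1 = 908

CMVIII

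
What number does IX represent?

IX: IX=9

9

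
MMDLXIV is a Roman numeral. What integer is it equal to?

MMDLXIV: M=1000, M=1000, D=500, L=50, X=10, IV=4
1000 + 1000 + 500 + 50 + 10 + 4 = 2564

2564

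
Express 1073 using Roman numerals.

Convert 1073 to Roman numerals:
  1073 contains 1×1000 (M)
  73 contains 1×50 (L)
  23 contains 2×10 (XX)
  3 contains 3×1 (III)

MLXXIII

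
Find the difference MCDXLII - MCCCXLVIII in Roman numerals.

MCDXLII = 1442
MCCCXLVIII = 1348
1442 - 1348 = 94

XCIV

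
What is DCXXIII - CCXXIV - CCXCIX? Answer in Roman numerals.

DCXXIII = 623, CCXXIV = 224, CCXCIX = 299
623 - 224 = 399
399 - 299 = 100

C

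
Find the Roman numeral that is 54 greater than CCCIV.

CCCIV = 304
304 + 54 = 358

CCCLVIII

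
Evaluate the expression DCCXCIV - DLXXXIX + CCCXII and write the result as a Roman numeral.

DCCXCIV = 794, DLXXXIX = 589, CCCXII = 312
794 - 589 = 205
205 + 312 = 517

DXVII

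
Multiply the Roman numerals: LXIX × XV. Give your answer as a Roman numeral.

LXIX = 69
XV = 15
69 × 15 = 1035

MXXXV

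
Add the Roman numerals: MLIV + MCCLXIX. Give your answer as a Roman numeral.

MLIV = 1054
MCCLXIX = 1269
1054 + 1269 = 2323

MMCCCXXIII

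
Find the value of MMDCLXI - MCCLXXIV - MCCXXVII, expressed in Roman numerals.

MMDCLXI = 2661, MCCLXXIV = 1274, MCCXXVII = 1227
2661 - 1274 = 1387
1387 - 1227 = 160

CLX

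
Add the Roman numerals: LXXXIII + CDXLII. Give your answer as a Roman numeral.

LXXXIII = 83
CDXLII = 442
83 + 442 = 525

DXXV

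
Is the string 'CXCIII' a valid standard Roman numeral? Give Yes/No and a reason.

'CXCIII': Check the rules: uses only the symbols I, V, X, L, C, D, M; no symbol is repeated more than three times in a row; V, L and D each appear at most once; the only place a smaller symbol precedes a larger one is the allowed subtractive pair XC, the symbol right after such a pair (if any) is smaller than the pair's first symbol, and otherwise the values never increase from left to right. Value: C (100) + XC (90) + I (1) + I (1) + I (1) = 193. So it is a valid standard Roman numeral.

Yes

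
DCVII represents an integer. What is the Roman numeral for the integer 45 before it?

DCVII = 607
607 - 45 = 562

DLXII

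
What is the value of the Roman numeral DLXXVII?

DLXXVII: D=500, L=50, X=10, X=10, V=5, I=1, I=1
500 + 50 + 10 + 10 + 5 + 1 + 1 = 577

577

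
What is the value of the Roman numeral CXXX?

CXXX: C=100, X=10, X=10, X=10
100 + 10 + 10 + 10 = 130

130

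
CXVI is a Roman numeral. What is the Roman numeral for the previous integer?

CXVI = 116; previous is 115

CXV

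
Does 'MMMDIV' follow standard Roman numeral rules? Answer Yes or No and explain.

'MMMDIV': Check the rules: uses only the symbols I, V, X, L, C, D, M; no symbol is repeated more than three times in a row; V, L and D each appear at most once; the only place a smaller symbol precedes a larger one is the allowed subtractive pair IV, the symbol right after such a pair (if any) is smaller than the pair's first symbol, and otherwise the values never increase from left to right. Value: M (1000) + M (1000) + M (1000) + D (500) + IV (4) = 3504. So it is a valid standard Roman numeral.

Yes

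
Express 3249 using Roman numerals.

Convert 3249 to Roman numerals:
  3249 contains 3×1000 (MMM)
  249 contains 2×100 (CC)
  49 contains 1×40 (XL)
  9 contains 1×9 (IX)

MMMCCXLIX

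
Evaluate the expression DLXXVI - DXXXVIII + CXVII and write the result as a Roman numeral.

DLXXVI = 576, DXXXVIII = 538, CXVII = 117
576 - 538 = 38
38 + 117 = 155

CLV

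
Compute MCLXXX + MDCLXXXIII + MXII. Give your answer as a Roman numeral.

MCLXXX = 1180, MDCLXXXIII = 1683, MXII = 1012
1180 + 1683 = 2863
2863 + 1012 = 3875

MMMDCCCLXXV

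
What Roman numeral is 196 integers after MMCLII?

MMCLII = 2152
2152 + 196 = 2348

MMCCCXLVIII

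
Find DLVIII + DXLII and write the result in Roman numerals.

DLVIII = 558
DXLII = 542
558 + 542 = 1100

MC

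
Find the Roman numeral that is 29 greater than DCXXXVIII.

DCXXXVIII = 638
638 + 29 = 667

DCLXVII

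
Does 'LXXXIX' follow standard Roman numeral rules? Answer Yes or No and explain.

'LXXXIX': Check the rules: uses only the symbols I, V, X, L, C, D, M; no symbol is repeated more than three times in a row; V, L and D each appear at most once; the only place a smaller symbol precedes a larger one is the allowed subtractive pair IX, the symbol right after such a pair (if any) is smaller than the pair's first symbol, and otherwise the values never increase from left to right. Value: L (50) + X (10) + X (10) + X (10) + IX (9) = 89. So it is a valid standard Roman numeral.

Yes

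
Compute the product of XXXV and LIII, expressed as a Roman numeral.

XXXV = 35
LIII = 53
35 × 53 = 1855

MDCCCLV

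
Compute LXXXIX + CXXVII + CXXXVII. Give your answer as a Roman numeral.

LXXXIX = 89, CXXVII = 127, CXXXVII = 137
89 + 127 = 216
216 + 137 = 353

CCCLIII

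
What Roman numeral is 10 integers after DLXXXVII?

DLXXXVII = 587
587 + 10 = 597

DXCVII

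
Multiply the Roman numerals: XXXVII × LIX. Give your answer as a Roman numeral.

XXXVII = 37
LIX = 59
37 × 59 = 2183

MMCLXXXIII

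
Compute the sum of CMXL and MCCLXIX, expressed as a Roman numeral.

CMXL = 940
MCCLXIX = 1269
940 + 1269 = 2209

MMCCIX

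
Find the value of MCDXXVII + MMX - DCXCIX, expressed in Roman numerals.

MCDXXVII = 1427, MMX = 2010, DCXCIX = 699
1427 + 2010 = 3437
3437 - 699 = 2738

MMDCCXXXVIII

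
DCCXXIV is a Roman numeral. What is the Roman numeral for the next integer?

DCCXXIV = 724, so the next integer is 724 + 1 = 725

DCCXXV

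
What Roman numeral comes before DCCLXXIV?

DCCLXXIV = 774; previous is 773

DCCLXXIII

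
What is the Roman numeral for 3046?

Convert 3046 to Roman numerals:
  3046 contains 3×1000 (MMM)
  46 contains 1×40 (XL)
  6 contains 1×5 (V)
  1 contains 1×1 (I)

MMMXLVI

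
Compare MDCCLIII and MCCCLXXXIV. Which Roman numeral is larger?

MDCCLIII = 1753
MCCCLXXXIV = 1384
1753 is larger

MDCCLIII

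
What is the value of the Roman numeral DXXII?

DXXII: D=500, X=10, X=10, I=1, I=1
500 + 10 + 10 + 1 + 1 = 522

522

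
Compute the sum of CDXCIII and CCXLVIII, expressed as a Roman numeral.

CDXCIII = 493
CCXLVIII = 248
493 + 248 = 741

DCCXLI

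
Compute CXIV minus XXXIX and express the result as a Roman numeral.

CXIV = 114
XXXIX = 39
114 - 39 = 75

LXXV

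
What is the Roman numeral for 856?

Convert 856 to Roman numerals:
  856 contains 1×500 (D)
  356 contains 3×100 (CCC)
  56 contains 1×50 (L)
  6 contains 1×5 (V)
  1 contains 1×1 (I)

DCCCLVI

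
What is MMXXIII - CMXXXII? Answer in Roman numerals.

MMXXIII = 2023
CMXXXII = 932
2023 - 932 = 1091

MXCI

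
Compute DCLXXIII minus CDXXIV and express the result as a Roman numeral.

DCLXXIII = 673
CDXXIV = 424
673 - 424 = 249

CCXLIX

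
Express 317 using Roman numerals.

Convert 317 to Roman numerals:
  317 contains 3×100 (CCC)
  17 contains 1×10 (X)
  7 contains 1×5 (V)
  2 contains 2×1 (II)

CCCXVII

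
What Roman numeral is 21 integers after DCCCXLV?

DCCCXLV = 845
845 + 21 = 866

DCCCLXVI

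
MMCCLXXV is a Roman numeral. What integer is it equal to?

MMCCLXXV: M=1000, M=1000, C=100, C=100, L=50, X=10, X=10, V=5
1000 + 1000 + 100 + 100 + 50 + 10 + 10 + 5 = 2275

2275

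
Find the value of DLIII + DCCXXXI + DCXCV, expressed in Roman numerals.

DLIII = 553, DCCXXXI = 731, DCXCV = 695
553 + 731 = 1284
1284 + 695 = 1979

MCMLXXIX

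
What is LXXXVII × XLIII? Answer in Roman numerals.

LXXXVII = 87
XLIII = 43
87 × 43 = 3741

MMMDCCXLI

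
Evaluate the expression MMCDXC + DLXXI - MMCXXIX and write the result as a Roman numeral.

MMCDXC = 2490, DLXXI = 571, MMCXXIX = 2129
2490 + 571 = 3061
3061 - 2129 = 932

CMXXXII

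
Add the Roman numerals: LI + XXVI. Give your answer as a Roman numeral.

LI = 51
XXVI = 26
51 + 26 = 77

LXXVII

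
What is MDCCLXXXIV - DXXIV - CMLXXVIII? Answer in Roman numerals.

MDCCLXXXIV = 1784, DXXIV = 524, CMLXXVIII = 978
1784 - 524 = 1260
1260 - 978 = 282

CCLXXXII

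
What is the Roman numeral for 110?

Convert 110 to Roman numerals:
  110 contains 1×100 (C)
  10 contains 1×10 (X)

CX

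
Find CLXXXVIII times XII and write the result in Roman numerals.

CLXXXVIII = 188
XII = 12
188 × 12 = 2256

MMCCLVI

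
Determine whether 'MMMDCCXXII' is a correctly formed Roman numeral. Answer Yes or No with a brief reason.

'MMMDCCXXII': Check the rules: uses only the symbols I, V, X, L, C, D, M; no symbol is repeated more than three times in a row; V, L and D each appear at most once; no smaller symbol precedes a larger one (values never increase from left to right). Value: M (1000) + M (1000) + M (1000) + D (500) + C (100) + C (100) + X (10) + X (10) + I (1) + I (1) = 3722. So it is a valid standard Roman numeral.

Yes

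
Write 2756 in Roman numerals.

Convert 2756 to Roman numerals:
  2756 contains 2×1000 (MM)
  756 contains 1×500 (D)
  256 contains 2×100 (CC)
  56 contains 1×50 (L)
  6 contains 1×5 (V)
  1 contains 1×1 (I)

MMDCCLVI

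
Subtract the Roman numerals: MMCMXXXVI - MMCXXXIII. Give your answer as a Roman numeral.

MMCMXXXVI = 2936
MMCXXXIII = 2133
2936 - 2133 = 803

DCCCIII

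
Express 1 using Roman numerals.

Convert 1 to Roman numerals:
  1 contains 1×1 (I)

I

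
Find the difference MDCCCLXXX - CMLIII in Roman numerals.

MDCCCLXXX = 1880
CMLIII = 953
1880 - 953 = 927

CMXXVII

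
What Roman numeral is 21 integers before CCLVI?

CCLVI = 256
256 - 21 = 235

CCXXXV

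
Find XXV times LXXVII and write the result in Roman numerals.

XXV = 25
LXXVII = 77
25 × 77 = 1925

MCMXXV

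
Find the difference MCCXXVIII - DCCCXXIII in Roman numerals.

MCCXXVIII = 1228
DCCCXXIII = 823
1228 - 823 = 405

CDV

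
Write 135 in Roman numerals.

Convert 135 to Roman numerals:
  135 contains 1×100 (C)
  35 contains 3×10 (XXX)
  5 contains 1×5 (V)

CXXXV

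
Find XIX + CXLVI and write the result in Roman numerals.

XIX = 19
CXLVI = 146
19 + 146 = 165

CLXV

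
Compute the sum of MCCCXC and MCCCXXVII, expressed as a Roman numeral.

MCCCXC = 1390
MCCCXXVII = 1327
1390 + 1327 = 2717

MMDCCXVII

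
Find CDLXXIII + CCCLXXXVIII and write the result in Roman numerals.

CDLXXIII = 473
CCCLXXXVIII = 388
473 + 388 = 861

DCCCLXI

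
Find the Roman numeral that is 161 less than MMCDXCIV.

MMCDXCIV = 2494
2494 - 161 = 2333

MMCCCXXXIII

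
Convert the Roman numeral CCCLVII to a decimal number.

CCCLVII: C=100, C=100, C=100, L=50, V=5, I=1, I=1
100 + 100 + 100 + 50 + 5 + 1 + 1 = 357

357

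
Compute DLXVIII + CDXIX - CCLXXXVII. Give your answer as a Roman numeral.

DLXVIII = 568, CDXIX = 419, CCLXXXVII = 287
568 + 419 = 987
987 - 287 = 700

DCC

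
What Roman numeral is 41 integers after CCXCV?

CCXCV = 295
295 + 41 = 336

CCCXXXVI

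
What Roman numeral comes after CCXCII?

CCXCII = 292, so the next integer is 292 + 1 = 293

CCXCIII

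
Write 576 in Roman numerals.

Convert 576 to Roman numerals:
  576 contains 1×500 (D)
  76 contains 1×50 (L)
  26 contains 2×10 (XX)
  6 contains 1×5 (V)
  1 contains 1×1 (I)

DLXXVI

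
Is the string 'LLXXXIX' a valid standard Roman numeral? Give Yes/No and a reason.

'LLXXXIX': L should not appear more than once

No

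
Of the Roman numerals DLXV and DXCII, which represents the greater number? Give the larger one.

DLXV = 565
DXCII = 592
592 is larger

DXCII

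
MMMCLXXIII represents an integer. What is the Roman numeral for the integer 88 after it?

MMMCLXXIII = 3173
3173 + 88 = 3261

MMMCCLXI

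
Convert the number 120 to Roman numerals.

Convert 120 to Roman numerals:
  120 contains 1×100 (C)
  20 contains 2×10 (XX)

CXX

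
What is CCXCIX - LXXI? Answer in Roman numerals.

CCXCIX = 299
LXXI = 71
299 - 71 = 228

CCXXVIII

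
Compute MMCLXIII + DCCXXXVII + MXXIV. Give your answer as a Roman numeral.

MMCLXIII = 2163, DCCXXXVII = 737, MXXIV = 1024
2163 + 737 = 2900
2900 + 1024 = 3924

MMMCMXXIV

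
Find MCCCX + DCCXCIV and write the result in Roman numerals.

MCCCX = 1310
DCCXCIV = 794
1310 + 794 = 2104

MMCIV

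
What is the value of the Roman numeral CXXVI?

CXXVI: C=100, X=10, X=10, V=5, I=1
100 + 10 + 10 + 5 + 1 = 126

126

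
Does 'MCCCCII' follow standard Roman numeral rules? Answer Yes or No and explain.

'MCCCCII': More than 3 consecutive C's

No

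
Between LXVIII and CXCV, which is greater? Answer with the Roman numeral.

LXVIII = 68
CXCV = 195
195 is larger

CXCV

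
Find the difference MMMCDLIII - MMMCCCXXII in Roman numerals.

MMMCDLIII = 3453
MMMCCCXXII = 3322
3453 - 3322 = 131

CXXXI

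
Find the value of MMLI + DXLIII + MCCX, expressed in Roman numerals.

MMLI = 2051, DXLIII = 543, MCCX = 1210
2051 + 543 = 2594
2594 + 1210 = 3804

MMMDCCCIV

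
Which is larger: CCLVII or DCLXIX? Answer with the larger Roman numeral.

CCLVII = 257
DCLXIX = 669
669 is larger

DCLXIX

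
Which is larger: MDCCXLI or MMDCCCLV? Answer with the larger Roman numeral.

MDCCXLI = 1741
MMDCCCLV = 2855
2855 is larger

MMDCCCLV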